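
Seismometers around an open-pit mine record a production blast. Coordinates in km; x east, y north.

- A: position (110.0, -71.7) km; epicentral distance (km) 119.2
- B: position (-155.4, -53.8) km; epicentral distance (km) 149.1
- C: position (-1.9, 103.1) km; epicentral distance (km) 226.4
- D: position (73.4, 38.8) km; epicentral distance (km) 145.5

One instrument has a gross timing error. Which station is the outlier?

Solve using three stations at a time. Using A, B, D (subtract circle equations pairwise → linear system) gives (x, y) ≈ (-8.8, -81.2).
Distances from that point to each station vs reported:
  A: calculated 119.2 vs reported 119.2 → residual 0.0 km
  B: calculated 149.1 vs reported 149.1 → residual 0.0 km
  C: calculated 184.5 vs reported 226.4 → residual 41.9 km
  D: calculated 145.5 vs reported 145.5 → residual 0.0 km
A, B, D are mutually consistent (residuals ≈ 0); C is off by 41.9 km.

C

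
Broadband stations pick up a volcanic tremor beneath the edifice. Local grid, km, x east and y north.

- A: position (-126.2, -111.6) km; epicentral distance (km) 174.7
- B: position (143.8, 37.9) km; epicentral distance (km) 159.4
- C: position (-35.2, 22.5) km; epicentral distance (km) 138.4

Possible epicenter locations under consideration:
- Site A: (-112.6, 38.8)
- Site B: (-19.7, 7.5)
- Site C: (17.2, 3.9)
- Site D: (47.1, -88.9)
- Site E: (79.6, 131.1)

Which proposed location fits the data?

Site D

For each candidate, compare |candidate − station| to the reported distance:
Site A: residuals A 23.7, B 97.0, C 59.3 → max 97.0 km
Site B: residuals A 14.9, B 6.9, C 116.8 → max 116.8 km
Site C: residuals A 9.4, B 28.3, C 82.8 → max 82.8 km
Site D: residuals A 0.1, B 0.1, C 0.1 → max 0.1 km
Site E: residuals A 143.5, B 46.2, C 19.6 → max 143.5 km
Only Site D has all residuals ≈ 0.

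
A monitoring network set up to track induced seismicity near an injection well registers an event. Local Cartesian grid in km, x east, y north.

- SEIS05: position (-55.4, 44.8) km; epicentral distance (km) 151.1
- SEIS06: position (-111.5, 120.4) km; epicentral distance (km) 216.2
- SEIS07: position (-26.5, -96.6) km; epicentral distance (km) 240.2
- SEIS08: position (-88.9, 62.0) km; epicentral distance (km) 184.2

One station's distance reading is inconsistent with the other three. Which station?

SEIS07

Solve using three stations at a time. Using SEIS05, SEIS06, SEIS08 (subtract circle equations pairwise → linear system) gives (x, y) ≈ (95.5, 57.2).
Distances from that point to each station vs reported:
  SEIS05: calculated 151.4 vs reported 151.1 → residual 0.3 km
  SEIS06: calculated 216.4 vs reported 216.2 → residual 0.2 km
  SEIS07: calculated 196.3 vs reported 240.2 → residual 43.9 km
  SEIS08: calculated 184.4 vs reported 184.2 → residual 0.2 km
SEIS05, SEIS06, SEIS08 are mutually consistent (residuals ≈ 0); SEIS07 is off by 43.9 km.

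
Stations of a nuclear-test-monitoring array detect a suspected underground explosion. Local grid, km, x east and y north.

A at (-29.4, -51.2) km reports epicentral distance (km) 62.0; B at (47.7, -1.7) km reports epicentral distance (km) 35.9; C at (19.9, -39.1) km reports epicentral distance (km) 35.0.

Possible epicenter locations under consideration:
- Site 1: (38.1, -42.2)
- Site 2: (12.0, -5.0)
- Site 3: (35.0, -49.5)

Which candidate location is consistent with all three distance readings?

For each candidate, compare |candidate − station| to the reported distance:
Site 1: residuals A 6.1, B 5.7, C 16.5 → max 16.5 km
Site 2: residuals A 0.0, B 0.0, C 0.0 → max 0.0 km
Site 3: residuals A 2.4, B 13.6, C 16.7 → max 16.7 km
Only Site 2 has all residuals ≈ 0.

Site 2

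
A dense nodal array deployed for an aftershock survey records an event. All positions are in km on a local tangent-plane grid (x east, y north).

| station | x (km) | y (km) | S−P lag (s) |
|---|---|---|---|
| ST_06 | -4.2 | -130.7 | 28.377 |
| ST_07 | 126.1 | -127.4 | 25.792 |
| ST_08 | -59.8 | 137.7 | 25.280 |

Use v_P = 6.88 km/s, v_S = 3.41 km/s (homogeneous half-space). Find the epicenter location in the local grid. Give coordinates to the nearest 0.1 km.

Distance from S−P lag: d = Δt · v_P v_S / (v_P − v_S) = Δt · (6.88·3.41)/(6.88−3.41) ≈ 6.7610·Δt.
So d_ST_06 = 191.86, d_ST_07 = 174.38, d_ST_08 = 170.92 km.
Circle about each station: (x + 4.2)² + (y + 130.7)² = 191.86²; (x − 126.1)² + (y + 127.4)² = 174.38²; (x + 59.8)² + (y − 137.7)² = 170.92².
Subtracting pairs of circle equations eliminates x²+y² and gives linear equations (the radical axes):
260.6 x + 6.6 y = 21433.72
-111.2 x + 536.8 y = 13033.81
Solving the 2×2 system: x ≈ 81.2, y ≈ 41.1 km.
Check against ST_06 (with the unrounded x, y): √((x + 4.2)²+(y + 130.7)²) = 191.86 ≈ 191.86 km. ✓

(81.2, 41.1)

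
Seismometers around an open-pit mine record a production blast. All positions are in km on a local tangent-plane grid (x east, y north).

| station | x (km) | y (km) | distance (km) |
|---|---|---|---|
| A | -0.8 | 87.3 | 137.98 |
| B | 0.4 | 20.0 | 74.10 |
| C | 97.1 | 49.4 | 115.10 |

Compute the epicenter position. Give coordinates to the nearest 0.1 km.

Circle about each station: (x + 0.8)² + (y − 87.3)² = 137.98²; (x − 0.4)² + (y − 20.0)² = 74.10²; (x − 97.1)² + (y − 49.4)² = 115.10².
Subtracting pairs of circle equations eliminates x²+y² and gives linear equations (the radical axes):
2.4 x − 134.6 y = 6325.90
195.8 x − 75.8 y = 10037.31
Solving the 2×2 system: x ≈ 33.3, y ≈ -46.4 km.

x ≈ 33.3 km, y ≈ -46.4 km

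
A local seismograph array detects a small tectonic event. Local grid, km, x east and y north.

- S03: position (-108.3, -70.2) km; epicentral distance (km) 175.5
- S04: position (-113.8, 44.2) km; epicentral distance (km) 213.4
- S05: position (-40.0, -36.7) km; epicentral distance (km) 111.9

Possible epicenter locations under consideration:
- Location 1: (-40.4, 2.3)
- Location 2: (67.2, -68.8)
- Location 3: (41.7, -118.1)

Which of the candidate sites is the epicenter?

Location 2

For each candidate, compare |candidate − station| to the reported distance:
Location 1: residuals S03 76.2, S04 128.9, S05 72.9 → max 128.9 km
Location 2: residuals S03 0.0, S04 0.0, S05 0.0 → max 0.0 km
Location 3: residuals S03 18.0, S04 11.4, S05 3.4 → max 18.0 km
Only Location 2 has all residuals ≈ 0.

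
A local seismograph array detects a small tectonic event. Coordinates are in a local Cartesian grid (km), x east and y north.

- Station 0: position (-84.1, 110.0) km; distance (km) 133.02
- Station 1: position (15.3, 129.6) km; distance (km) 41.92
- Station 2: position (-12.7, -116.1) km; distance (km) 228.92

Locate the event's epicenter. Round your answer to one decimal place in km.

48.8 km east, 104.4 km north

Circle about each station: (x + 84.1)² + (y − 110.0)² = 133.02²; (x − 15.3)² + (y − 129.6)² = 41.92²; (x + 12.7)² + (y + 116.1)² = 228.92².
Subtracting pairs of circle equations eliminates x²+y² and gives linear equations (the radical axes):
198.8 x + 39.2 y = 13794.47
142.8 x − 452.2 y = -40242.36
Solving the 2×2 system: x ≈ 48.8, y ≈ 104.4 km.
Check against Station 0 (with the unrounded x, y): √((x + 84.1)²+(y − 110.0)²) = 133.02 ≈ 133.02 km. ✓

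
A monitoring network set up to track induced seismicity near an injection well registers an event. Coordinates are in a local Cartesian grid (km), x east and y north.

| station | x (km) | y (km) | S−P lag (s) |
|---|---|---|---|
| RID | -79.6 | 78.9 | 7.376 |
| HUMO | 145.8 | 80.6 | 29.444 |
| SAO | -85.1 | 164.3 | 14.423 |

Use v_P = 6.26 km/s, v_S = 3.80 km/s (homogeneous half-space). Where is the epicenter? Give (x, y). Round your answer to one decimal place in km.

(-135.1, 34.1)

Distance from S−P lag: d = Δt · v_P v_S / (v_P − v_S) = Δt · (6.26·3.80)/(6.26−3.80) ≈ 9.6699·Δt.
So d_RID = 71.33, d_HUMO = 284.72, d_SAO = 139.47 km.
Circle about each station: (x + 79.6)² + (y − 78.9)² = 71.33²; (x − 145.8)² + (y − 80.6)² = 284.72²; (x + 85.1)² + (y − 164.3)² = 139.47².
Subtracting the RID equation from the HUMO and SAO equations removes the quadratic terms:
450.8 x + 3.4 y = -60784.88
-11.0 x + 170.8 y = 7311.22
Solving the 2×2 system: x ≈ -135.1, y ≈ 34.1 km.
Check against RID (with the unrounded x, y): √((x + 79.6)²+(y − 78.9)²) = 71.32 ≈ 71.33 km. ✓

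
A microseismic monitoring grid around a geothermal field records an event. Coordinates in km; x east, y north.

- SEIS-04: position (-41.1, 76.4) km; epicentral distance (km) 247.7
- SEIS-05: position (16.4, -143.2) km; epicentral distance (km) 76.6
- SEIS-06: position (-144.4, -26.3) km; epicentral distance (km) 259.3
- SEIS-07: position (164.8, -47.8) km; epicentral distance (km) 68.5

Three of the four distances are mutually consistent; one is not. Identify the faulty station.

SEIS-07

Solve using three stations at a time. Using SEIS-04, SEIS-05, SEIS-06 (subtract circle equations pairwise → linear system) gives (x, y) ≈ (92.2, -132.4).
Distances from that point to each station vs reported:
  SEIS-04: calculated 247.7 vs reported 247.7 → residual 0.0 km
  SEIS-05: calculated 76.6 vs reported 76.6 → residual 0.0 km
  SEIS-06: calculated 259.3 vs reported 259.3 → residual 0.0 km
  SEIS-07: calculated 111.4 vs reported 68.5 → residual 42.9 km
SEIS-04, SEIS-05, SEIS-06 are mutually consistent (residuals ≈ 0); SEIS-07 is off by 42.9 km.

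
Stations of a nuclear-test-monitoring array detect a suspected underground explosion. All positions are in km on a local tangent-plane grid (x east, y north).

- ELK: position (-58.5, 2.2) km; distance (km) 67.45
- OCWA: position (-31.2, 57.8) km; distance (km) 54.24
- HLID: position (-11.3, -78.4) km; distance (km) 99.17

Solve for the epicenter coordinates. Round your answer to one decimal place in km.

x ≈ 6.8 km, y ≈ 19.1 km

Circle about each station: (x + 58.5)² + (y − 2.2)² = 67.45²; (x + 31.2)² + (y − 57.8)² = 54.24²; (x + 11.3)² + (y + 78.4)² = 99.17².
Subtracting the ELK equation from the OCWA and HLID equations removes the quadratic terms:
54.6 x + 111.2 y = 2494.71
94.4 x − 161.2 y = -2438.03
Solving the 2×2 system: x ≈ 6.8, y ≈ 19.1 km.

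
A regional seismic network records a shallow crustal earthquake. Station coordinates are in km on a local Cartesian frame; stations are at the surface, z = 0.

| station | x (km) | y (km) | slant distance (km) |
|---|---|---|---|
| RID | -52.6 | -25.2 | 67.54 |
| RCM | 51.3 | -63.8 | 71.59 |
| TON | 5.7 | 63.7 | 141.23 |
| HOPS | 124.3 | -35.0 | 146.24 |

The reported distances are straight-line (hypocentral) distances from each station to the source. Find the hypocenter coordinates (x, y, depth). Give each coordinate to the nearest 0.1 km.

Each station gives a sphere (x−x_i)² + (y−y_i)² + z² = d_i² (stations at z=0).
Subtracting the RID sphere from RCM and TON: z² cancels, leaving linear equations in x and y:
207.8 x − 77.2 y = 2736.85
116.6 x + 177.8 y = -14695.88
Solving: x ≈ -14.101, y ≈ -73.407 km (keep extra digits for the depth step; rounded: -14.1, -73.4).
Then from the RID sphere: z² = 67.54² − (x + 52.6)² − (y + 25.2)² with x = -14.101, y = -73.407, so z ≈ 27.488 ≈ 27.5 km.
Check against HOPS (with the unrounded solution): distance 146.24 ≈ 146.24 km. ✓

(-14.1, -73.4, 27.5)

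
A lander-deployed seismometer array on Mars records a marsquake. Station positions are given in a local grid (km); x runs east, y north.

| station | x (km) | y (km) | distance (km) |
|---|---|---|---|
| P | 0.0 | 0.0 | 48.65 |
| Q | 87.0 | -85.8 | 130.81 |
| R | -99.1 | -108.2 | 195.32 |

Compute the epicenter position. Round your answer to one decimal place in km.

(34.7, 34.1)

Circle about each station: x² + y² = 48.65²; (x − 87.0)² + (y + 85.8)² = 130.81²; (x + 99.1)² + (y + 108.2)² = 195.32².
Subtracting pairs of circle equations eliminates x²+y² and gives linear equations (the radical axes):
174.0 x − 171.6 y = 186.21
-198.2 x − 216.4 y = -14255.03
Solving the 2×2 system: x ≈ 34.7, y ≈ 34.1 km.
Check against P (with the unrounded x, y): √(x²+y²) = 48.64 ≈ 48.65 km. ✓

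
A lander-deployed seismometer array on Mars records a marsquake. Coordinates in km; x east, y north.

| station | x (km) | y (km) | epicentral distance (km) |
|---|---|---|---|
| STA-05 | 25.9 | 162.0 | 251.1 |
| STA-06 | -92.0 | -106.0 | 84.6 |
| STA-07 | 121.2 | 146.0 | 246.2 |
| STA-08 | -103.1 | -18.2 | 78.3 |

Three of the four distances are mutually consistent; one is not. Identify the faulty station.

STA-05

Solve using three stations at a time. Using STA-06, STA-07, STA-08 (subtract circle equations pairwise → linear system) gives (x, y) ≈ (-30.6, -47.8).
Distances from that point to each station vs reported:
  STA-05: calculated 217.3 vs reported 251.1 → residual 33.8 km
  STA-06: calculated 84.6 vs reported 84.6 → residual 0.0 km
  STA-07: calculated 246.2 vs reported 246.2 → residual 0.0 km
  STA-08: calculated 78.3 vs reported 78.3 → residual 0.0 km
STA-06, STA-07, STA-08 are mutually consistent (residuals ≈ 0); STA-05 is off by 33.8 km.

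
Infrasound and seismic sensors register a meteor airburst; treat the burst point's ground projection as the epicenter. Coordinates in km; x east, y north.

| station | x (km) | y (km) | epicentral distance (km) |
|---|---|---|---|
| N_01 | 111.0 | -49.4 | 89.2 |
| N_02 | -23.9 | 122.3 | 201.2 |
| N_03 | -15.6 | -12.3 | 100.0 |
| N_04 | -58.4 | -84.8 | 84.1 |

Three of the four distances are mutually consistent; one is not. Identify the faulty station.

N_03

Solve using three stations at a time. Using N_01, N_02, N_04 (subtract circle equations pairwise → linear system) gives (x, y) ≈ (24.9, -72.9).
Distances from that point to each station vs reported:
  N_01: calculated 89.2 vs reported 89.2 → residual 0.0 km
  N_02: calculated 201.2 vs reported 201.2 → residual 0.0 km
  N_03: calculated 72.9 vs reported 100.0 → residual 27.1 km
  N_04: calculated 84.1 vs reported 84.1 → residual 0.0 km
N_01, N_02, N_04 are mutually consistent (residuals ≈ 0); N_03 is off by 27.1 km.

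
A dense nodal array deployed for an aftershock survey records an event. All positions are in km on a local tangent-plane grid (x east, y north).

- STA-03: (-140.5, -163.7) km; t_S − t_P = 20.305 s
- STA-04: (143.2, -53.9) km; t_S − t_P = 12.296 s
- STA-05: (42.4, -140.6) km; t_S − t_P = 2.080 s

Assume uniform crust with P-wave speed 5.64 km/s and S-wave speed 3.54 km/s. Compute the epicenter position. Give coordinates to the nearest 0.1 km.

x ≈ 47.9 km, y ≈ -121.6 km

Distance from S−P lag: d = Δt · v_P v_S / (v_P − v_S) = Δt · (5.64·3.54)/(5.64−3.54) ≈ 9.5074·Δt.
So d_STA-03 = 193.05, d_STA-04 = 116.90, d_STA-05 = 19.78 km.
Circle about each station: (x + 140.5)² + (y + 163.7)² = 193.05²; (x − 143.2)² + (y + 53.9)² = 116.90²; (x − 42.4)² + (y + 140.6)² = 19.78².
Subtracting the STA-03 equation from the STA-04 and STA-05 equations removes the quadratic terms:
567.4 x + 219.6 y = 476.20
365.8 x + 46.2 y = 11905.23
Solving the 2×2 system: x ≈ 47.9, y ≈ -121.6 km.
Check against STA-03 (with the unrounded x, y): √((x + 140.5)²+(y + 163.7)²) = 193.05 ≈ 193.05 km. ✓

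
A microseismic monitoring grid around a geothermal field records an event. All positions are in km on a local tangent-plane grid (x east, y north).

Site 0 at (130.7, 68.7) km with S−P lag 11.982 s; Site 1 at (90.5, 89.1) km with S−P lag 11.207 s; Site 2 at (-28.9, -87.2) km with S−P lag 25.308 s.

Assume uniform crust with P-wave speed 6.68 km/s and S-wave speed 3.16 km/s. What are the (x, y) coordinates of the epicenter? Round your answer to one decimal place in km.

(74.6, 23.8)

Distance from S−P lag: d = Δt · v_P v_S / (v_P − v_S) = Δt · (6.68·3.16)/(6.68−3.16) ≈ 5.9968·Δt.
So d_Site 0 = 71.85, d_Site 1 = 67.21, d_Site 2 = 151.77 km.
Circle about each station: (x − 130.7)² + (y − 68.7)² = 71.85²; (x − 90.5)² + (y − 89.1)² = 67.21²; (x + 28.9)² + (y + 87.2)² = 151.77².
Subtracting pairs of circle equations eliminates x²+y² and gives linear equations (the radical axes):
-80.4 x + 40.8 y = -5027.88
-319.2 x − 311.8 y = -31234.84
Solving the 2×2 system: x ≈ 74.6, y ≈ 23.8 km.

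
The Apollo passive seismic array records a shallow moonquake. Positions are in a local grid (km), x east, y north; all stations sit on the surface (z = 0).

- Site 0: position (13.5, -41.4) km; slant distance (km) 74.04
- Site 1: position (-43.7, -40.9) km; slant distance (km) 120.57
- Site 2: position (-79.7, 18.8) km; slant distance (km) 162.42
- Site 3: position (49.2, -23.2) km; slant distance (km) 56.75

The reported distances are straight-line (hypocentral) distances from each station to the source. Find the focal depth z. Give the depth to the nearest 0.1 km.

Each station gives a sphere (x−x_i)² + (y−y_i)² + z² = d_i² (stations at z=0).
Subtracting the Site 0 sphere from Site 1 and Site 2: z² cancels, leaving linear equations in x and y:
-114.4 x + 1.0 y = -7368.91
-186.4 x + 120.4 y = -16089.01
Solving: x ≈ 64.113, y ≈ -34.371 km (keep extra digits for the depth step; rounded: 64.1, -34.4).
Then from the Site 0 sphere: z² = 74.04² − (x − 13.5)² − (y + 41.4)² with x = 64.113, y = -34.371, so z ≈ 53.580 ≈ 53.6 km.

z ≈ 53.6 km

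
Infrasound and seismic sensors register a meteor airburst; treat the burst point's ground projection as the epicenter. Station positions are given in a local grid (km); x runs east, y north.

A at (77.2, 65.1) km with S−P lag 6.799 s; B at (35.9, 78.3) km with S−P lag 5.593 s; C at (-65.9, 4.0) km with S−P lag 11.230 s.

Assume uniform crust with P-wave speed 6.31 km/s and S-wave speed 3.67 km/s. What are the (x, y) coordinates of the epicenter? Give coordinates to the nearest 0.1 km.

(29.2, 29.7)

Distance from S−P lag: d = Δt · v_P v_S / (v_P − v_S) = Δt · (6.31·3.67)/(6.31−3.67) ≈ 8.7719·Δt.
So d_A = 59.64, d_B = 49.06, d_C = 98.51 km.
Circle about each station: (x − 77.2)² + (y − 65.1)² = 59.64²; (x − 35.9)² + (y − 78.3)² = 49.06²; (x + 65.9)² + (y − 4.0)² = 98.51².
Subtracting the A equation from the B and C equations removes the quadratic terms:
-82.6 x + 26.4 y = -1628.10
-286.2 x − 122.2 y = -11986.33
Solving the 2×2 system: x ≈ 29.2, y ≈ 29.7 km.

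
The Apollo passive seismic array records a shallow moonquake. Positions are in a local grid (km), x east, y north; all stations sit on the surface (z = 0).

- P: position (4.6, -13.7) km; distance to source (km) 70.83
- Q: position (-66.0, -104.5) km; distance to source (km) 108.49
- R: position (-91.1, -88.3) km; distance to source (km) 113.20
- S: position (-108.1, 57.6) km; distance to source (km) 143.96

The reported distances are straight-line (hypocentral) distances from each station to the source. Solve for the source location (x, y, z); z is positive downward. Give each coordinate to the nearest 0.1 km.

x ≈ -16.7 km, y ≈ -32.8 km, depth ≈ 64.8 km

Each station gives a sphere (x−x_i)² + (y−y_i)² + z² = d_i² (stations at z=0).
Subtracting the P sphere from Q and R: z² cancels, leaving linear equations in x and y:
-141.2 x − 181.6 y = 8314.21
-191.4 x − 149.2 y = 8089.90
Solving: x ≈ -16.700, y ≈ -32.798 km (keep extra digits for the depth step; rounded: -16.7, -32.8).
Then from the P sphere: z² = 70.83² − (x − 4.6)² − (y + 13.7)² with x = -16.700, y = -32.798, so z ≈ 64.796 ≈ 64.8 km.
Check against S (with the unrounded solution): distance 143.96 ≈ 143.96 km. ✓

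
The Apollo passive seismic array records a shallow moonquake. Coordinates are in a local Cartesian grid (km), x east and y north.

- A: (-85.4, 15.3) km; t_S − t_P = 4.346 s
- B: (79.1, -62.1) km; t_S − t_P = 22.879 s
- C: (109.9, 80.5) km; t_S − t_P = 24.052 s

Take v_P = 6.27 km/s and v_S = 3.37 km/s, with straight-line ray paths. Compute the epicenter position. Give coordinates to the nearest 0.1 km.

Distance from S−P lag: d = Δt · v_P v_S / (v_P − v_S) = Δt · (6.27·3.37)/(6.27−3.37) ≈ 7.2862·Δt.
So d_A = 31.67, d_B = 166.70, d_C = 175.25 km.
Circle about each station: (x + 85.4)² + (y − 15.3)² = 31.67²; (x − 79.1)² + (y + 62.1)² = 166.70²; (x − 109.9)² + (y − 80.5)² = 175.25².
Subtracting pairs of circle equations eliminates x²+y² and gives linear equations (the radical axes):
329.0 x − 154.8 y = -24199.93
390.6 x + 130.4 y = -18678.56
Solving the 2×2 system: x ≈ -58.5, y ≈ 32.0 km.
Check against A (with the unrounded x, y): √((x + 85.4)²+(y − 15.3)²) = 31.66 ≈ 31.67 km. ✓

(-58.5, 32.0)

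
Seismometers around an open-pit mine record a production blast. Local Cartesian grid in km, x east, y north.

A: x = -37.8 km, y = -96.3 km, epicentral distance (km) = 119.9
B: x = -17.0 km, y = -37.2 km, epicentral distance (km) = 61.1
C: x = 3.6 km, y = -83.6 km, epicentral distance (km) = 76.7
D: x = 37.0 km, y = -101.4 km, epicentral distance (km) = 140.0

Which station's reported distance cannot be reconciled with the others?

C

Solve using three stations at a time. Using A, B, D (subtract circle equations pairwise → linear system) gives (x, y) ≈ (-27.0, 23.2).
Distances from that point to each station vs reported:
  A: calculated 119.9 vs reported 119.9 → residual 0.0 km
  B: calculated 61.2 vs reported 61.1 → residual 0.1 km
  C: calculated 111.0 vs reported 76.7 → residual 34.3 km
  D: calculated 140.0 vs reported 140.0 → residual 0.0 km
A, B, D are mutually consistent (residuals ≈ 0); C is off by 34.3 km.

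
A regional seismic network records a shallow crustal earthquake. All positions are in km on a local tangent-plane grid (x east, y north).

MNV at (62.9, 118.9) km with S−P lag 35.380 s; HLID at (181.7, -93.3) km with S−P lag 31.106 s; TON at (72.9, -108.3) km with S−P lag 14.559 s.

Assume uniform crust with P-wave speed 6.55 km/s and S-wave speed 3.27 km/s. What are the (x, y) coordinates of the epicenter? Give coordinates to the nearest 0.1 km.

Distance from S−P lag: d = Δt · v_P v_S / (v_P − v_S) = Δt · (6.55·3.27)/(6.55−3.27) ≈ 6.5300·Δt.
So d_MNV = 231.03, d_HLID = 203.12, d_TON = 95.07 km.
Circle about each station: (x − 62.9)² + (y − 118.9)² = 231.03²; (x − 181.7)² + (y + 93.3)² = 203.12²; (x − 72.9)² + (y + 108.3)² = 95.07².
Subtracting the MNV equation from the HLID and TON equations removes the quadratic terms:
237.6 x − 424.4 y = 35743.29
20.0 x − 454.4 y = 43286.24
Solving the 2×2 system: x ≈ -21.4, y ≈ -96.2 km.

x ≈ -21.4 km, y ≈ -96.2 km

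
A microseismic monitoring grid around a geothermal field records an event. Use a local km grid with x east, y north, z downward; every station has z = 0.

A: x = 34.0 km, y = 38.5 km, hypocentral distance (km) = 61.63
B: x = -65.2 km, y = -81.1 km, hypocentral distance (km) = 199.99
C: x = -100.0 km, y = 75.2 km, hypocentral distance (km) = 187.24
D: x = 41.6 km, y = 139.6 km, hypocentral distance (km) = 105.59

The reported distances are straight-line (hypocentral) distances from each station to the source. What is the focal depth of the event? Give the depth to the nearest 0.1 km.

Each station gives a sphere (x−x_i)² + (y−y_i)² + z² = d_i² (stations at z=0).
Subtracting the A sphere from B and C: z² cancels, leaving linear equations in x and y:
-198.4 x − 239.2 y = -28007.74
-268.0 x + 73.4 y = -18243.77
Solving: x ≈ 81.605, y ≈ 49.404 km (keep extra digits for the depth step; rounded: 81.6, 49.4).
Then from the A sphere: z² = 61.63² − (x − 34.0)² − (y − 38.5)² with x = 81.605, y = 49.404, so z ≈ 37.592 ≈ 37.6 km.
Check against D (with the unrounded solution): distance 105.59 ≈ 105.59 km. ✓

z ≈ 37.6 km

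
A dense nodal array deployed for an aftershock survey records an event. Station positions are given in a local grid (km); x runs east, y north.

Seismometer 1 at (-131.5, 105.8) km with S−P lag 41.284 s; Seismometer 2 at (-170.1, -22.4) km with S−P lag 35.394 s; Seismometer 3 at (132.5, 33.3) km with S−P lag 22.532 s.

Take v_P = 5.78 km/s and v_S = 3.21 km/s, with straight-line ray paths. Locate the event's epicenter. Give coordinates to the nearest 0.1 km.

67.7 km east, -115.9 km north

Distance from S−P lag: d = Δt · v_P v_S / (v_P − v_S) = Δt · (5.78·3.21)/(5.78−3.21) ≈ 7.2194·Δt.
So d_Seismometer 1 = 298.04, d_Seismometer 2 = 255.52, d_Seismometer 3 = 162.67 km.
Circle about each station: (x + 131.5)² + (y − 105.8)² = 298.04²; (x + 170.1)² + (y + 22.4)² = 255.52²; (x − 132.5)² + (y − 33.3)² = 162.67².
Subtracting pairs of circle equations eliminates x²+y² and gives linear equations (the radical axes):
-77.2 x − 256.4 y = 24487.25
528.0 x − 145.0 y = 52545.56
Solving the 2×2 system: x ≈ 67.7, y ≈ -115.9 km.
Check against Seismometer 1 (with the unrounded x, y): √((x + 131.5)²+(y − 105.8)²) = 298.03 ≈ 298.04 km. ✓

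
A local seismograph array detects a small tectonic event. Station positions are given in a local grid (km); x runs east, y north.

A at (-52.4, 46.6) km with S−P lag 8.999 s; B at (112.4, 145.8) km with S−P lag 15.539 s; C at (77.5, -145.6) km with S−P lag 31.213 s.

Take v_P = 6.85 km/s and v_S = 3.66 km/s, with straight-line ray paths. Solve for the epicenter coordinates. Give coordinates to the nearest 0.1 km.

Distance from S−P lag: d = Δt · v_P v_S / (v_P − v_S) = Δt · (6.85·3.66)/(6.85−3.66) ≈ 7.8592·Δt.
So d_A = 70.73, d_B = 122.12, d_C = 245.31 km.
Circle about each station: (x + 52.4)² + (y − 46.6)² = 70.73²; (x − 112.4)² + (y − 145.8)² = 122.12²; (x − 77.5)² + (y + 145.6)² = 245.31².
Subtracting the A equation from the B and C equations removes the quadratic terms:
329.6 x + 198.4 y = 19063.52
259.8 x − 384.4 y = -32885.97
Solving the 2×2 system: x ≈ 4.5, y ≈ 88.6 km.

x ≈ 4.5 km, y ≈ 88.6 km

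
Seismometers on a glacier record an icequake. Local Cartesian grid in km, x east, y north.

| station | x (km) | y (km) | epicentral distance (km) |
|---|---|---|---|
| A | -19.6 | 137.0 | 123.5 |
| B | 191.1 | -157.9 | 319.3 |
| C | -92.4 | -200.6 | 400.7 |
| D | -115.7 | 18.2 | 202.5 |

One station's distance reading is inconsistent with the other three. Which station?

Solve using three stations at a time. Using A, B, C (subtract circle equations pairwise → linear system) gives (x, y) ≈ (103.3, 149.1).
Distances from that point to each station vs reported:
  A: calculated 123.5 vs reported 123.5 → residual 0.0 km
  B: calculated 319.3 vs reported 319.3 → residual 0.0 km
  C: calculated 400.7 vs reported 400.7 → residual 0.0 km
  D: calculated 255.1 vs reported 202.5 → residual 52.6 km
A, B, C are mutually consistent (residuals ≈ 0); D is off by 52.6 km.

D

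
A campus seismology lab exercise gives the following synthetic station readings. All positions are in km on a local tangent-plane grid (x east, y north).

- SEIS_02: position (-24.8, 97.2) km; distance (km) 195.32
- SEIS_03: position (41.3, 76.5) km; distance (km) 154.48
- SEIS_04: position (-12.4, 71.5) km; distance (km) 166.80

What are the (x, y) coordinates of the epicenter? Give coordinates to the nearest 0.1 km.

Circle about each station: (x + 24.8)² + (y − 97.2)² = 195.32²; (x − 41.3)² + (y − 76.5)² = 154.48²; (x + 12.4)² + (y − 71.5)² = 166.80².
Subtracting the SEIS_02 equation from the SEIS_03 and SEIS_04 equations removes the quadratic terms:
132.2 x − 41.4 y = 11780.89
24.8 x − 51.4 y = 5530.79
Solving the 2×2 system: x ≈ 65.3, y ≈ -76.1 km.

65.3 km east, -76.1 km north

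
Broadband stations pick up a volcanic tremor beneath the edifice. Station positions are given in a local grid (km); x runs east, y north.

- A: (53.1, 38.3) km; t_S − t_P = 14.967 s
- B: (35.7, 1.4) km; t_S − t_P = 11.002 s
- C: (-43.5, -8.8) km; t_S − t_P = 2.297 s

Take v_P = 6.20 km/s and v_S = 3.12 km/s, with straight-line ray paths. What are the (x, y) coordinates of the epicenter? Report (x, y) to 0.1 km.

-33.4 km east, 1.5 km north

Distance from S−P lag: d = Δt · v_P v_S / (v_P − v_S) = Δt · (6.20·3.12)/(6.20−3.12) ≈ 6.2805·Δt.
So d_A = 94.00, d_B = 69.10, d_C = 14.43 km.
Circle about each station: (x − 53.1)² + (y − 38.3)² = 94.00²; (x − 35.7)² + (y − 1.4)² = 69.10²; (x + 43.5)² + (y + 8.8)² = 14.43².
Subtracting pairs of circle equations eliminates x²+y² and gives linear equations (the radical axes):
-34.8 x − 73.8 y = 1051.14
-193.2 x − 94.2 y = 6310.97
Solving the 2×2 system: x ≈ -33.4, y ≈ 1.5 km.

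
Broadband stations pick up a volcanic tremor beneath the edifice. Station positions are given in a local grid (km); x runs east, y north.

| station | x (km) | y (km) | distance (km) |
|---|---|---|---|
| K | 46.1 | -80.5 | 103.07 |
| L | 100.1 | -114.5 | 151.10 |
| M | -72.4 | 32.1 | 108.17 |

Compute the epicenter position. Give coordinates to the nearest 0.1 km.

(35.3, 22.0)

Circle about each station: (x − 46.1)² + (y + 80.5)² = 103.07²; (x − 100.1)² + (y + 114.5)² = 151.10²; (x + 72.4)² + (y − 32.1)² = 108.17².
Subtracting the K equation from the L and M equations removes the quadratic terms:
108.0 x − 68.0 y = 2317.01
-237.0 x + 225.2 y = -3410.61
Solving the 2×2 system: x ≈ 35.3, y ≈ 22.0 km.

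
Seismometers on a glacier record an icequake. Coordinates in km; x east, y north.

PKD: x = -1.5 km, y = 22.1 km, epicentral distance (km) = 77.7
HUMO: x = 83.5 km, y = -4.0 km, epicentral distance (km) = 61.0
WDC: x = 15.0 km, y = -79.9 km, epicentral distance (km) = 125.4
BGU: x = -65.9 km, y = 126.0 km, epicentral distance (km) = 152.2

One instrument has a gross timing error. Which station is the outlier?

WDC

Solve using three stations at a time. Using PKD, HUMO, BGU (subtract circle equations pairwise → linear system) gives (x, y) ≈ (68.8, 55.1).
Distances from that point to each station vs reported:
  PKD: calculated 77.7 vs reported 77.7 → residual 0.0 km
  HUMO: calculated 61.0 vs reported 61.0 → residual 0.0 km
  WDC: calculated 145.4 vs reported 125.4 → residual 20.0 km
  BGU: calculated 152.2 vs reported 152.2 → residual 0.0 km
PKD, HUMO, BGU are mutually consistent (residuals ≈ 0); WDC is off by 20.0 km.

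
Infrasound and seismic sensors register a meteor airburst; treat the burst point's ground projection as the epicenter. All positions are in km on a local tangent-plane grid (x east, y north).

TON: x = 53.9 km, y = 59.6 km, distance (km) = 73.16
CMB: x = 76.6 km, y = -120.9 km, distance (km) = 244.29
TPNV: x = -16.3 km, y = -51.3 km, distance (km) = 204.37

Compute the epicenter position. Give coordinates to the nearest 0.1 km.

Circle about each station: (x − 53.9)² + (y − 59.6)² = 73.16²; (x − 76.6)² + (y + 120.9)² = 244.29²; (x + 16.3)² + (y + 51.3)² = 204.37².
Subtracting the TON equation from the CMB and TPNV equations removes the quadratic terms:
45.4 x − 361.0 y = -40298.22
-140.4 x − 221.8 y = -39974.70
Solving the 2×2 system: x ≈ 90.4, y ≈ 123.0 km.

90.4 km east, 123.0 km north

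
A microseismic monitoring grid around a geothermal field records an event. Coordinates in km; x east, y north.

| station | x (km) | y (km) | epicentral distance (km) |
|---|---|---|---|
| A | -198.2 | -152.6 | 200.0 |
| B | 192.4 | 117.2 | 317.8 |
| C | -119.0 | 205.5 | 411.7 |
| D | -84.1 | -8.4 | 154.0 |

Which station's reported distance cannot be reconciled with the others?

Solve using three stations at a time. Using A, B, D (subtract circle equations pairwise → linear system) gives (x, y) ≈ (1.2, -136.7).
Distances from that point to each station vs reported:
  A: calculated 200.0 vs reported 200.0 → residual 0.0 km
  B: calculated 317.8 vs reported 317.8 → residual 0.0 km
  C: calculated 362.7 vs reported 411.7 → residual 49.0 km
  D: calculated 154.0 vs reported 154.0 → residual 0.0 km
A, B, D are mutually consistent (residuals ≈ 0); C is off by 49.0 km.

C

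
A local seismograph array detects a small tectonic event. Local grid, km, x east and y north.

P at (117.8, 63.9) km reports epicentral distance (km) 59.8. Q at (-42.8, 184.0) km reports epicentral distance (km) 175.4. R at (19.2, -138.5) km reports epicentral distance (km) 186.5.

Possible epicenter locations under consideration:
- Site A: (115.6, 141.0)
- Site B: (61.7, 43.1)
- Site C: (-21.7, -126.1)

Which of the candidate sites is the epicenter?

Site B

For each candidate, compare |candidate − station| to the reported distance:
Site A: residuals P 17.3, Q 11.3, R 109.2 → max 109.2 km
Site B: residuals P 0.0, Q 0.0, R 0.0 → max 0.0 km
Site C: residuals P 175.9, Q 135.4, R 143.8 → max 175.9 km
Only Site B has all residuals ≈ 0.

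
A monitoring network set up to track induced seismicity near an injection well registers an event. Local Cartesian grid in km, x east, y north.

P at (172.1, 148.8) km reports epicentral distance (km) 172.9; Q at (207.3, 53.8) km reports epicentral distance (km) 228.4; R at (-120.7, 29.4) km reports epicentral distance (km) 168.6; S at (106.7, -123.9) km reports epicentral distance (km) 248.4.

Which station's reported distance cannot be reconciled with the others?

S

Solve using three stations at a time. Using P, Q, R (subtract circle equations pairwise → linear system) gives (x, y) ≈ (-0.8, 147.9).
Distances from that point to each station vs reported:
  P: calculated 172.9 vs reported 172.9 → residual 0.0 km
  Q: calculated 228.4 vs reported 228.4 → residual 0.0 km
  R: calculated 168.6 vs reported 168.6 → residual 0.0 km
  S: calculated 292.3 vs reported 248.4 → residual 43.9 km
P, Q, R are mutually consistent (residuals ≈ 0); S is off by 43.9 km.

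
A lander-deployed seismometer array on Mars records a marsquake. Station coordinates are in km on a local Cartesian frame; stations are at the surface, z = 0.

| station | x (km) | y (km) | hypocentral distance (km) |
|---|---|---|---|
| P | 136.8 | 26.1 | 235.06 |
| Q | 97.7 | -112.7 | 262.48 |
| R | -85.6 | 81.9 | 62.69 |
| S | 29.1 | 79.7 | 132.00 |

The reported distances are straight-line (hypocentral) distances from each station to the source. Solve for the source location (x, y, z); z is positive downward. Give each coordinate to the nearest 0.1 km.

(-87.4, 63.5, 59.9)

Each station gives a sphere (x−x_i)² + (y−y_i)² + z² = d_i² (stations at z=0).
Subtracting the P sphere from Q and R: z² cancels, leaving linear equations in x and y:
-78.2 x − 277.6 y = -10791.42
-444.8 x + 111.6 y = 45962.69
Solving: x ≈ -87.402, y ≈ 63.495 km (keep extra digits for the depth step; rounded: -87.4, 63.5).
Then from the P sphere: z² = 235.06² − (x − 136.8)² − (y − 26.1)² with x = -87.402, y = 63.495, so z ≈ 59.902 ≈ 59.9 km.
Check against S (with the unrounded solution): distance 132.00 ≈ 132.00 km. ✓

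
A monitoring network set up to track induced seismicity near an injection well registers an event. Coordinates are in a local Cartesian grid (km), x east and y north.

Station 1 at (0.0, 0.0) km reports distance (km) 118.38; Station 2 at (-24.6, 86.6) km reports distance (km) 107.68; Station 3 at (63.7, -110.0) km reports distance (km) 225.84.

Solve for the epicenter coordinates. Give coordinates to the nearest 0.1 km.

x ≈ -115.0 km, y ≈ 28.1 km

Circle about each station: x² + y² = 118.38²; (x + 24.6)² + (y − 86.6)² = 107.68²; (x − 63.7)² + (y + 110.0)² = 225.84².
Subtracting the Station 1 equation from the Station 2 and Station 3 equations removes the quadratic terms:
-49.2 x + 173.2 y = 10523.56
127.4 x − 220.0 y = -20832.19
Solving the 2×2 system: x ≈ -115.0, y ≈ 28.1 km.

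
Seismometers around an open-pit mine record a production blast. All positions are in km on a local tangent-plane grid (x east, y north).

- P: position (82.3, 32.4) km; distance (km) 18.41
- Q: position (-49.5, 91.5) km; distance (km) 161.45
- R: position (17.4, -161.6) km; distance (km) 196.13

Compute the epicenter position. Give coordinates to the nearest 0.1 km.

Circle about each station: (x − 82.3)² + (y − 32.4)² = 18.41²; (x + 49.5)² + (y − 91.5)² = 161.45²; (x − 17.4)² + (y + 161.6)² = 196.13².
Subtracting the P equation from the Q and R equations removes the quadratic terms:
-263.6 x + 118.2 y = -22727.72
-129.8 x − 388.0 y = -19533.78
Solving the 2×2 system: x ≈ 94.6, y ≈ 18.7 km.

94.6 km east, 18.7 km north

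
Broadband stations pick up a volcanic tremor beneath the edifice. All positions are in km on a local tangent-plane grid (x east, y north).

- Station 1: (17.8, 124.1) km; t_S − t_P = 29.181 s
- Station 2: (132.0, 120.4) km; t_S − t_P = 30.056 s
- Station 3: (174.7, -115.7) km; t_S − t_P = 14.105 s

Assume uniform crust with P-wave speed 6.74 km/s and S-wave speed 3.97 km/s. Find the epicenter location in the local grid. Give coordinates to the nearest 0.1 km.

(44.7, -156.5)

Distance from S−P lag: d = Δt · v_P v_S / (v_P − v_S) = Δt · (6.74·3.97)/(6.74−3.97) ≈ 9.6599·Δt.
So d_Station 1 = 281.88, d_Station 2 = 290.34, d_Station 3 = 136.25 km.
Circle about each station: (x − 17.8)² + (y − 124.1)² = 281.88²; (x − 132.0)² + (y − 120.4)² = 290.34²; (x − 174.7)² + (y + 115.7)² = 136.25².
Subtracting the Station 1 equation from the Station 2 and Station 3 equations removes the quadratic terms:
228.4 x − 7.4 y = 11361.53
313.8 x − 479.6 y = 89081.20
Solving the 2×2 system: x ≈ 44.7, y ≈ -156.5 km.
Check against Station 1 (with the unrounded x, y): √((x − 17.8)²+(y − 124.1)²) = 281.90 ≈ 281.88 km. ✓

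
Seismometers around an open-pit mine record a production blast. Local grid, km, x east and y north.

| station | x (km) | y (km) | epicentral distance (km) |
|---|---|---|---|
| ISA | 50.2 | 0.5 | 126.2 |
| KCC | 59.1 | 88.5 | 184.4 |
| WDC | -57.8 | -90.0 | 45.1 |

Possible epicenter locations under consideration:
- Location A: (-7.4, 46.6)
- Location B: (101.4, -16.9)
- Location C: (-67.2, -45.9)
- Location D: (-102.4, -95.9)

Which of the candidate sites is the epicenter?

Location C

For each candidate, compare |candidate − station| to the reported distance:
Location A: residuals ISA 52.4, KCC 105.8, WDC 100.5 → max 105.8 km
Location B: residuals ISA 72.1, KCC 70.8, WDC 130.1 → max 130.1 km
Location C: residuals ISA 0.0, KCC 0.0, WDC 0.0 → max 0.0 km
Location D: residuals ISA 54.3, KCC 60.7, WDC 0.1 → max 60.7 km
Only Location C has all residuals ≈ 0.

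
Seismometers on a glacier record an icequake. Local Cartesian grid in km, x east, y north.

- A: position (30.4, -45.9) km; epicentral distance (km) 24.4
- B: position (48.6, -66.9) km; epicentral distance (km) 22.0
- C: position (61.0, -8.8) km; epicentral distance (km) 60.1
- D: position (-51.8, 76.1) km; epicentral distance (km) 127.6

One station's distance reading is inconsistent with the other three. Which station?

Solve using three stations at a time. Using A, C, D (subtract circle equations pairwise → linear system) gives (x, y) ≈ (7.8, -36.7).
Distances from that point to each station vs reported:
  A: calculated 24.4 vs reported 24.4 → residual 0.0 km
  B: calculated 50.8 vs reported 22.0 → residual 28.8 km
  C: calculated 60.1 vs reported 60.1 → residual 0.0 km
  D: calculated 127.6 vs reported 127.6 → residual 0.0 km
A, C, D are mutually consistent (residuals ≈ 0); B is off by 28.8 km.

B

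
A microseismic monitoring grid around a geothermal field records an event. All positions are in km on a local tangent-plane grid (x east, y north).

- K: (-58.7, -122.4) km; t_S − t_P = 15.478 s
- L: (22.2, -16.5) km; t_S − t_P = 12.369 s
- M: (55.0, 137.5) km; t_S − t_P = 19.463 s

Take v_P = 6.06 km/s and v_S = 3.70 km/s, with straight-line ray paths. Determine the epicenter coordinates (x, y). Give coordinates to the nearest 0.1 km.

Distance from S−P lag: d = Δt · v_P v_S / (v_P − v_S) = Δt · (6.06·3.70)/(6.06−3.70) ≈ 9.5008·Δt.
So d_K = 147.05, d_L = 117.52, d_M = 184.91 km.
Circle about each station: (x + 58.7)² + (y + 122.4)² = 147.05²; (x − 22.2)² + (y + 16.5)² = 117.52²; (x − 55.0)² + (y − 137.5)² = 184.91².
Subtracting the K equation from the L and M equations removes the quadratic terms:
161.8 x + 211.8 y = -9849.61
227.4 x + 519.8 y = -9064.21
Solving the 2×2 system: x ≈ -89.0, y ≈ 21.5 km.

x ≈ -89.0 km, y ≈ 21.5 km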